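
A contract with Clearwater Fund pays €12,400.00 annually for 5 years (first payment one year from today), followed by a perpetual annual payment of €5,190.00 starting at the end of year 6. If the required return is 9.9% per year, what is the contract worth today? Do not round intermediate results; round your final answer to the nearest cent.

€79825.78

PV of 5-year annuity: €12,400.00 × [1 − (1+0.099)^−5] / 0.099 = 47126.08647
Perpetuity value at year 5: €5,190.00 / 0.099 = 52424.24242
PV of perpetuity: 52424.24242 / (1+0.099)^5 = 32699.69494
Total PV = 47126.08647 + 32699.69494 = 79825.78141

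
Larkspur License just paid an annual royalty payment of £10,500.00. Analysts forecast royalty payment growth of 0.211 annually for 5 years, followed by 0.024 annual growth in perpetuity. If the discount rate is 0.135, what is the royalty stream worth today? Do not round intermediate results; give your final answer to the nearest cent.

D_1 = 12715.50000
D_2 = 15398.47050
D_3 = 18647.54778
D_4 = 22582.18036
D_5 = 27347.02041
Terminal value at year 5: TV = D_5×(1+g_2)/(r−g_2) = 28003.34890/0.111 = 252282.42253
P_0 = D_1/(1+r)^1 + D_2/(1+r)^2 + D_3/(1+r)^3 + D_4/(1+r)^4 + D_5/(1+r)^5 + TV/(1+r)^5
    = 11203.08370 + 11953.24613 + 12753.63971 + 13607.62792 + 14518.79948 + 133939.19518 = 197975.59211

£197975.59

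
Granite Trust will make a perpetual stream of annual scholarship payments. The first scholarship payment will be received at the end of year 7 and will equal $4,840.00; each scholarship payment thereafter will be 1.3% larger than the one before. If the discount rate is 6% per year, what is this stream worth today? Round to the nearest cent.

$72595.94

Value at end of year 6: C₁ / (r − g) = $4,840.00 / (0.06 − 0.013) = $102,978.7234
Discount to today: PV = $102,978.7234 / (1 + 0.06)^6 = $102,978.7234 / 1.418519 = $72,595.94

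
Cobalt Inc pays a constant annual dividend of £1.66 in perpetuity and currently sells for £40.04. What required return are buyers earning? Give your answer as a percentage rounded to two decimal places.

4.15%

P = C/r ⇒ r = C/P = £1.66/£40.04 = 0.041459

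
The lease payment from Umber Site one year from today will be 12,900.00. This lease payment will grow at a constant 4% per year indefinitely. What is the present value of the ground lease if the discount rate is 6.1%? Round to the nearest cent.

Growing perpetuity: P = D₁ / (r − g) = 12,900.0000 / (0.061 − 0.04) = 614,285.71

614285.71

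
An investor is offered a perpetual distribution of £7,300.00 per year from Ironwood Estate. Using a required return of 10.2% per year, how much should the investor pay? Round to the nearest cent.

£71568.63

Level perpetuity: PV = C / r = £7,300.00 / 0.102 = £71,568.63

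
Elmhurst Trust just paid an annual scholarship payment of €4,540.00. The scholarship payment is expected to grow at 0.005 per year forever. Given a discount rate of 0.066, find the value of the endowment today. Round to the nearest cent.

D₁ = D₀ × (1 + g) = €4,540.00 × 1.005 = €4,562.7000
Growing perpetuity: P = D₁ / (r − g) = €4,562.7000 / (0.066 − 0.005) = €74,798.36

€74798.36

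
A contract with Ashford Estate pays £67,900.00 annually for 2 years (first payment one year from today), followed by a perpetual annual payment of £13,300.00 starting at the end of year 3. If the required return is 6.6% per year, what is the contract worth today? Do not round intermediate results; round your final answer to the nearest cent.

£300782.99

PV of 2-year annuity: £67,900.00 × [1 − (1+0.066)^−2] / 0.066 = 123448.46157
Perpetuity value at year 2: £13,300.00 / 0.066 = 201515.15152
PV of perpetuity: 201515.15152 / (1+0.066)^2 = 177334.52502
Total PV = 123448.46157 + 177334.52502 = 300782.98660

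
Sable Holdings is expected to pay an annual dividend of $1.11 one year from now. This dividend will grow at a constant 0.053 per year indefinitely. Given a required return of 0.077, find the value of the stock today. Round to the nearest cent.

$46.25

Growing perpetuity: P = D₁ / (r − g) = $1.1100 / (0.077 − 0.053) = $46.25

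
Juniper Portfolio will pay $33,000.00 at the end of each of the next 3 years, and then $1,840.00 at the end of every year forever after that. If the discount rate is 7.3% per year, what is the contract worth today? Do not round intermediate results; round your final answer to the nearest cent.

PV of 3-year annuity: $33,000.00 × [1 − (1+0.073)^−3] / 0.073 = 86129.93577
Perpetuity value at year 3: $1,840.00 / 0.073 = 25205.47945
PV of perpetuity: 25205.47945 / (1+0.073)^3 = 20403.08303
Total PV = 86129.93577 + 20403.08303 = 106533.01881

$106533.02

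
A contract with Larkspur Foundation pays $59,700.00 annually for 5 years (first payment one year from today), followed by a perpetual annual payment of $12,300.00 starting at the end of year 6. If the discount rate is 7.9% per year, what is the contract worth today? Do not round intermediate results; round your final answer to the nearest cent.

$345450.51

PV of 5-year annuity: $59,700.00 × [1 − (1+0.079)^−5] / 0.079 = 238994.35262
Perpetuity value at year 5: $12,300.00 / 0.079 = 155696.20253
PV of perpetuity: 155696.20253 / (1+0.079)^5 = 106456.16003
Total PV = 238994.35262 + 106456.16003 = 345450.51265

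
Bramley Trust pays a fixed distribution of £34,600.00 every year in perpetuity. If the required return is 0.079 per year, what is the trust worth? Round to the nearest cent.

Level perpetuity: PV = C / r = £34,600.00 / 0.079 = £437,974.68

£437974.68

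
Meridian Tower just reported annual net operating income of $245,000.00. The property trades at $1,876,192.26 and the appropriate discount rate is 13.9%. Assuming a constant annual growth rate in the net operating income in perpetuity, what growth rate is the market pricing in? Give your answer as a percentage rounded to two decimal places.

0.74%

P = D₀(1+g)/(r−g) ⇒ P(r−g) = D₀(1+g) ⇒ g(P+D₀) = P·r − D₀
g = (P·r − D₀)/(P + D₀) = ($1,876,192.26×0.139 − $245,000.00) / ($1,876,192.26 + $245,000.00) = 0.007444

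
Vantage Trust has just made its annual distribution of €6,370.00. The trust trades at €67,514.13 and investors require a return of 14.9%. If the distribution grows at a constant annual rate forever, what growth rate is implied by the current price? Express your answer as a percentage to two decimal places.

4.99%

P = D₀(1+g)/(r−g) ⇒ P(r−g) = D₀(1+g) ⇒ g(P+D₀) = P·r − D₀
g = (P·r − D₀)/(P + D₀) = (€67,514.13×0.149 − €6,370.00) / (€67,514.13 + €6,370.00) = 0.049938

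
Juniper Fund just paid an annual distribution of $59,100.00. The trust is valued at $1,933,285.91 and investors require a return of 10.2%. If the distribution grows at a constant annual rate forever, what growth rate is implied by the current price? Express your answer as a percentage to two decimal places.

6.93%

P = D₀(1+g)/(r−g) ⇒ P(r−g) = D₀(1+g) ⇒ g(P+D₀) = P·r − D₀
g = (P·r − D₀)/(P + D₀) = ($1,933,285.91×0.102 − $59,100.00) / ($1,933,285.91 + $59,100.00) = 0.069311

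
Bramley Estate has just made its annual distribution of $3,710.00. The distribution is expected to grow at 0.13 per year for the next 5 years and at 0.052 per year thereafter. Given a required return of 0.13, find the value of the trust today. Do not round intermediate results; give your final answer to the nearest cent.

D_1 = 4192.30000
D_2 = 4737.29900
D_3 = 5353.14787
D_4 = 6049.05709
D_5 = 6835.43452
Terminal value at year 5: TV = D_5×(1+g_2)/(r−g_2) = 7190.87711/0.078 = 92190.73218
P_0 = D_1/(1+r)^1 + D_2/(1+r)^2 + D_3/(1+r)^3 + D_4/(1+r)^4 + D_5/(1+r)^5 + TV/(1+r)^5
    = 3710.00000 + 3710.00000 + 3710.00000 + 3710.00000 + 3710.00000 + 50037.43590 = 68587.43590

$68587.44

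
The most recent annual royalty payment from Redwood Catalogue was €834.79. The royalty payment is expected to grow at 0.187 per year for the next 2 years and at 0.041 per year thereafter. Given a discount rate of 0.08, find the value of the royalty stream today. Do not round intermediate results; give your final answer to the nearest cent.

D_1 = 990.89573
D_2 = 1176.19323
Terminal value at year 2: TV = D_2×(1+g_2)/(r−g_2) = 1224.41715/0.039 = 31395.31164
P_0 = D_1/(1+r)^1 + D_2/(1+r)^2 + TV/(1+r)^2
    = 917.49605 + 1008.39612 + 26916.41945 = 28842.31161

€28842.31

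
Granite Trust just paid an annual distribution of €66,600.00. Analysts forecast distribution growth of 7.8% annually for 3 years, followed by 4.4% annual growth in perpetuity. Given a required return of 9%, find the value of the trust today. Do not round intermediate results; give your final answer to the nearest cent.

€1657588.85

D_1 = 71794.80000
D_2 = 77394.79440
D_3 = 83431.58836
Terminal value at year 3: TV = D_3×(1+g_2)/(r−g_2) = 87102.57825/0.046 = 1893534.30981
P_0 = D_1/(1+r)^1 + D_2/(1+r)^2 + D_3/(1+r)^3 + TV/(1+r)^3
    = 65866.78899 + 65141.65003 + 64424.49425 + 1462155.91296 = 1657588.84623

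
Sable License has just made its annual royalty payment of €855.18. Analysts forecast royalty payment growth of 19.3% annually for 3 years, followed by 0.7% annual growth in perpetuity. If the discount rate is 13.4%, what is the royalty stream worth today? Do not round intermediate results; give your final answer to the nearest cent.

D_1 = 1020.22974
D_2 = 1217.13408
D_3 = 1452.04096
Terminal value at year 3: TV = D_3×(1+g_2)/(r−g_2) = 1462.20524/0.127 = 11513.42712
P_0 = D_1/(1+r)^1 + D_2/(1+r)^2 + D_3/(1+r)^3 + TV/(1+r)^3
    = 899.67349 + 946.48190 + 995.72567 + 7895.24211 = 10737.12317

€10737.12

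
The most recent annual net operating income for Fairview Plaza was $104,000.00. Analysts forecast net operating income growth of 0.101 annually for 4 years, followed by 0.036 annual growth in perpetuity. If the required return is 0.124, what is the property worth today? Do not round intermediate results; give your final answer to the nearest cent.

D_1 = 114504.00000
D_2 = 126068.90400
D_3 = 138801.86330
D_4 = 152820.85150
Terminal value at year 4: TV = D_4×(1+g_2)/(r−g_2) = 158322.40215/0.088 = 1799118.20627
P_0 = D_1/(1+r)^1 + D_2/(1+r)^2 + D_3/(1+r)^3 + D_4/(1+r)^4 + TV/(1+r)^4
    = 101871.88612 + 99787.31906 + 97745.40772 + 95745.27927 + 1127183.06054 = 1522332.95271

$1522332.95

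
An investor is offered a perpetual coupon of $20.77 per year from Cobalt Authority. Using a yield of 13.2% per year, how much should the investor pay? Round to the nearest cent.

Level perpetuity: PV = C / r = $20.77 / 0.132 = $157.35

$157.35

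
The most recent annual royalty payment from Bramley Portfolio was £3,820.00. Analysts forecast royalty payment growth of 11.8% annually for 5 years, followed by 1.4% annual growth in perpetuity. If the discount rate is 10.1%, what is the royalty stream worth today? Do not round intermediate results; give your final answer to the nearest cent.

£68070.99

D_1 = 4270.76000
D_2 = 4774.70968
D_3 = 5338.12542
D_4 = 5968.02422
D_5 = 6672.25108
Terminal value at year 5: TV = D_5×(1+g_2)/(r−g_2) = 6765.66260/0.087 = 77766.23673
P_0 = D_1/(1+r)^1 + D_2/(1+r)^2 + D_3/(1+r)^3 + D_4/(1+r)^4 + D_5/(1+r)^5 + TV/(1+r)^5
    = 3878.98274 + 3938.87621 + 3999.69446 + 4061.45178 + 4124.16266 + 48067.82686 = 68070.99471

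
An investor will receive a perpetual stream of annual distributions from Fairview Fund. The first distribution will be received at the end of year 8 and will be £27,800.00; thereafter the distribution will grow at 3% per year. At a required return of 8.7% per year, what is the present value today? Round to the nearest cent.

Value at end of year 7: C₁ / (r − g) = £27,800.00 / (0.087 − 0.03) = £487,719.2982
Discount to today: PV = £487,719.2982 / (1 + 0.087)^7 = £487,719.2982 / 1.793109 = £271,996.38

£271996.38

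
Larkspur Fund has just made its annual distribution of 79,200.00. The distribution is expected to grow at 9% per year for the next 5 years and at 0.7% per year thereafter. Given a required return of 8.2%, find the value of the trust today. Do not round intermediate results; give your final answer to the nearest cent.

D_1 = 86328.00000
D_2 = 94097.52000
D_3 = 102566.29680
D_4 = 111797.26351
D_5 = 121859.01723
Terminal value at year 5: TV = D_5×(1+g_2)/(r−g_2) = 122712.03035/0.075 = 1636160.40465
P_0 = D_1/(1+r)^1 + D_2/(1+r)^2 + D_3/(1+r)^3 + D_4/(1+r)^4 + D_5/(1+r)^5 + TV/(1+r)^5
    = 79785.58226 + 80375.49414 + 80969.76766 + 81568.43508 + 82171.52887 + 1103289.72757 = 1508160.53557

1508160.54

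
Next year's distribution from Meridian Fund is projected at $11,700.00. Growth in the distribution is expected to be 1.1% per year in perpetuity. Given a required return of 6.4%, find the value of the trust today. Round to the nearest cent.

$220754.72

Growing perpetuity: P = D₁ / (r − g) = $11,700.0000 / (0.064 − 0.011) = $220,754.72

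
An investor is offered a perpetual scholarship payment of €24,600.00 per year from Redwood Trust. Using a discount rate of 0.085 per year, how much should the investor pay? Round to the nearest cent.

€289411.76

Level perpetuity: PV = C / r = €24,600.00 / 0.085 = €289,411.76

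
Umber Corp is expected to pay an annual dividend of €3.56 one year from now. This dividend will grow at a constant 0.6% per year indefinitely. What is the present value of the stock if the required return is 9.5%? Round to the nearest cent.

€40.00

Growing perpetuity: P = D₁ / (r − g) = €3.5600 / (0.095 − 0.006) = €40.00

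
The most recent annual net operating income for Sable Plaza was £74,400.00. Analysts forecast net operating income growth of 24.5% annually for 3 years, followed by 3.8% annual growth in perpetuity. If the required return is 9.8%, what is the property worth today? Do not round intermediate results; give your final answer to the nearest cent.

£2164853.47

D_1 = 92628.00000
D_2 = 115321.86000
D_3 = 143575.71570
Terminal value at year 3: TV = D_3×(1+g_2)/(r−g_2) = 149031.59290/0.06 = 2483859.88161
P_0 = D_1/(1+r)^1 + D_2/(1+r)^2 + D_3/(1+r)^3 + TV/(1+r)^3
    = 84360.65574 + 95654.84189 + 108461.09121 + 1876376.87797 = 2164853.46681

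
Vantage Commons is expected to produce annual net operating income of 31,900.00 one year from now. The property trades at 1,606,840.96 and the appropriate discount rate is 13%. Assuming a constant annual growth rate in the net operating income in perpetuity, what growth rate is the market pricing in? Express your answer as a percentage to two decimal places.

P = D₁/(r−g) ⇒ g = r − D₁/P = 0.13 − 31,900.00/1,606,840.96 = 0.110147

11.01%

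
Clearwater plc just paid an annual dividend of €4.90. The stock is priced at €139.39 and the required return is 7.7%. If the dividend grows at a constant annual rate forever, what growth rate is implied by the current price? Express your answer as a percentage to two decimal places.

4.04%

P = D₀(1+g)/(r−g) ⇒ P(r−g) = D₀(1+g) ⇒ g(P+D₀) = P·r − D₀
g = (P·r − D₀)/(P + D₀) = (€139.39×0.077 − €4.90) / (€139.39 + €4.90) = 0.040426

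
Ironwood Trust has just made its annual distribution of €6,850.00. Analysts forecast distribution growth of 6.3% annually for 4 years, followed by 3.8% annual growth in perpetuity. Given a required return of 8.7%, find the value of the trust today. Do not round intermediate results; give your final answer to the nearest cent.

D_1 = 7281.55000
D_2 = 7740.28765
D_3 = 8227.92577
D_4 = 8746.28510
Terminal value at year 4: TV = D_4×(1+g_2)/(r−g_2) = 9078.64393/0.049 = 185278.44753
P_0 = D_1/(1+r)^1 + D_2/(1+r)^2 + D_3/(1+r)^3 + D_4/(1+r)^4 + TV/(1+r)^4
    = 6698.75805 + 6550.85539 + 6406.21829 + 6264.77464 + 132710.94043 = 158631.54680

€158631.55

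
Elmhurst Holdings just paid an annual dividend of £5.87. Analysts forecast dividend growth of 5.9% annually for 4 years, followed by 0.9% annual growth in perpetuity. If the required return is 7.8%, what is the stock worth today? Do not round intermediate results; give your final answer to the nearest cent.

£102.41

D_1 = 6.21633
D_2 = 6.58309
D_3 = 6.97150
D_4 = 7.38281
Terminal value at year 4: TV = D_4×(1+g_2)/(r−g_2) = 7.44926/0.069 = 107.96028
P_0 = D_1/(1+r)^1 + D_2/(1+r)^2 + D_3/(1+r)^3 + D_4/(1+r)^4 + TV/(1+r)^4
    = 5.76654 + 5.66490 + 5.56506 + 5.46697 + 79.94457 = 102.40804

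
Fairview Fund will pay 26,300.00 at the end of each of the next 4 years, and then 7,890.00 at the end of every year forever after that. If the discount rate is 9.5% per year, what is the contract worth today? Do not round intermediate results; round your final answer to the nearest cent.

142047.13

PV of 4-year annuity: 26,300.00 × [1 − (1+0.095)^−4] / 0.095 = 84277.85349
Perpetuity value at year 4: 7,890.00 / 0.095 = 83052.63158
PV of perpetuity: 83052.63158 / (1+0.095)^4 = 57769.27553
Total PV = 84277.85349 + 57769.27553 = 142047.12902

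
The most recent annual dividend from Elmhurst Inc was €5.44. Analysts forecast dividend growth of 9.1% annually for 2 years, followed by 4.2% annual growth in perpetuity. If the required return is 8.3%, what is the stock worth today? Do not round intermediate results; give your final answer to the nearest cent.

€151.31

D_1 = 5.93504
D_2 = 6.47513
Terminal value at year 2: TV = D_2×(1+g_2)/(r−g_2) = 6.74708/0.041 = 164.56303
P_0 = D_1/(1+r)^1 + D_2/(1+r)^2 + TV/(1+r)^2
    = 5.48018 + 5.52067 + 140.30571 = 151.30656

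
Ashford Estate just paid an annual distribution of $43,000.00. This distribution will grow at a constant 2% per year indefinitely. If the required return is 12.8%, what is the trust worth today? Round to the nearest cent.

D₁ = D₀ × (1 + g) = $43,000.00 × 1.02 = $43,860.0000
Growing perpetuity: P = D₁ / (r − g) = $43,860.0000 / (0.128 − 0.02) = $406,111.11

$406111.11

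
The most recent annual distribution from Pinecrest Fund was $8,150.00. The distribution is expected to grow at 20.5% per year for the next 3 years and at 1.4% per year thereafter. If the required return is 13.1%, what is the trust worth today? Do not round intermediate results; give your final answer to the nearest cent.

D_1 = 9820.75000
D_2 = 11834.00375
D_3 = 14259.97452
Terminal value at year 3: TV = D_3×(1+g_2)/(r−g_2) = 14459.61416/0.117 = 123586.44583
P_0 = D_1/(1+r)^1 + D_2/(1+r)^2 + D_3/(1+r)^3 + TV/(1+r)^3
    = 8683.24492 + 9251.37942 + 9856.68630 + 85424.61457 = 113215.92520

$113215.93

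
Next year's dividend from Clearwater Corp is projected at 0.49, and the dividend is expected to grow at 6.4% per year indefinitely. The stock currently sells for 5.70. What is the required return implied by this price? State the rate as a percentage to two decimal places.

P = D₁/(r − g) ⇒ r = D₁/P + g = 0.4900/5.70 + 0.064 = 0.085965 + 0.064 = 0.149965

15.00%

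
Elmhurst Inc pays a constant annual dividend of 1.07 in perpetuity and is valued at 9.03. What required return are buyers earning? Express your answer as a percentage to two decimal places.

P = C/r ⇒ r = C/P = 1.07/9.03 = 0.118494

11.85%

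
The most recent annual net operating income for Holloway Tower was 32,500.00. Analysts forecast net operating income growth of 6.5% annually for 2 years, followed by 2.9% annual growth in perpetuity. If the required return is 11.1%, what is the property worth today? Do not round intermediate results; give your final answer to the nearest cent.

435781.18

D_1 = 34612.50000
D_2 = 36862.31250
Terminal value at year 2: TV = D_2×(1+g_2)/(r−g_2) = 37931.31956/0.082 = 462577.06784
P_0 = D_1/(1+r)^1 + D_2/(1+r)^2 + TV/(1+r)^2
    = 31154.36544 + 29864.44572 + 374762.37367 = 435781.18483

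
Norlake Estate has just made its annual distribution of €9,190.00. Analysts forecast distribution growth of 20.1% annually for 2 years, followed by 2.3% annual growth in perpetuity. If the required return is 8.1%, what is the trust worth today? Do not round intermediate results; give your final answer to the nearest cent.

€221631.03

D_1 = 11037.19000
D_2 = 13255.66519
Terminal value at year 2: TV = D_2×(1+g_2)/(r−g_2) = 13560.54549/0.058 = 233802.50844
P_0 = D_1/(1+r)^1 + D_2/(1+r)^2 + TV/(1+r)^2
    = 10210.16651 + 11343.58000 + 200077.28175 = 221631.02826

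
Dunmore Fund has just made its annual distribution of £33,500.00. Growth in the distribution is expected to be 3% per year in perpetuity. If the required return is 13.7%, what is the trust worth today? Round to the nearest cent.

D₁ = D₀ × (1 + g) = £33,500.00 × 1.03 = £34,505.0000
Growing perpetuity: P = D₁ / (r − g) = £34,505.0000 / (0.137 − 0.03) = £322,476.64

£322476.64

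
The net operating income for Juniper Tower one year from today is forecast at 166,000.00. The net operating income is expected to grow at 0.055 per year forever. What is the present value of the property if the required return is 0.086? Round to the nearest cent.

Growing perpetuity: P = D₁ / (r − g) = 166,000.0000 / (0.086 − 0.055) = 5,354,838.71

5354838.71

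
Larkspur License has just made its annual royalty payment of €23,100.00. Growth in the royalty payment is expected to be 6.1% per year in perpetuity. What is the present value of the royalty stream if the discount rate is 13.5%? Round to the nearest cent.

D₁ = D₀ × (1 + g) = €23,100.00 × 1.061 = €24,509.1000
Growing perpetuity: P = D₁ / (r − g) = €24,509.1000 / (0.135 − 0.061) = €331,204.05

€331204.05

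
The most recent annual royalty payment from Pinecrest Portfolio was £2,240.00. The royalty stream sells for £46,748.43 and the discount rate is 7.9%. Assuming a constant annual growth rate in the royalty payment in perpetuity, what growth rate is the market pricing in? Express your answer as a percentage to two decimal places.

2.97%

P = D₀(1+g)/(r−g) ⇒ P(r−g) = D₀(1+g) ⇒ g(P+D₀) = P·r − D₀
g = (P·r − D₀)/(P + D₀) = (£46,748.43×0.079 − £2,240.00) / (£46,748.43 + £2,240.00) = 0.029663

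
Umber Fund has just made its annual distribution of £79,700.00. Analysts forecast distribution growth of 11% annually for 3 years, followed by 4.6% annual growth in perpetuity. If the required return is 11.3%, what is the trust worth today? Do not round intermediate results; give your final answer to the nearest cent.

£1472050.61

D_1 = 88467.00000
D_2 = 98198.37000
D_3 = 109000.19070
Terminal value at year 3: TV = D_3×(1+g_2)/(r−g_2) = 114014.19947/0.067 = 1701704.46973
P_0 = D_1/(1+r)^1 + D_2/(1+r)^2 + D_3/(1+r)^3 + TV/(1+r)^3
    = 79485.17520 + 79270.92945 + 79057.26117 + 1234237.24160 = 1472050.60743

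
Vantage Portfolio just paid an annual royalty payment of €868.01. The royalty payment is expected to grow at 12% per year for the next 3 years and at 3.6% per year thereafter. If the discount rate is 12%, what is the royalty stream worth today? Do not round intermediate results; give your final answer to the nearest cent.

D_1 = 972.17120
D_2 = 1088.83174
D_3 = 1219.49155
Terminal value at year 3: TV = D_3×(1+g_2)/(r−g_2) = 1263.39325/0.084 = 15040.39582
P_0 = D_1/(1+r)^1 + D_2/(1+r)^2 + D_3/(1+r)^3 + TV/(1+r)^3
    = 868.01000 + 868.01000 + 868.01000 + 10705.45667 = 13309.48667

€13309.49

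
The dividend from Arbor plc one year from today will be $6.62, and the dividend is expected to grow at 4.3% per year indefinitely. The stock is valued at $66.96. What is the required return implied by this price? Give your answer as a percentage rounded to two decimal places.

14.19%

P = D₁/(r − g) ⇒ r = D₁/P + g = $6.6200/$66.96 + 0.043 = 0.098865 + 0.043 = 0.141865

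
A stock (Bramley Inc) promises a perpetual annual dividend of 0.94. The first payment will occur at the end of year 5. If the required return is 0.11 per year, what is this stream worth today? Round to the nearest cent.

5.63

Value at end of year 4: C / r = 0.94 / 0.11 = 8.5455
Discount to today: PV = 8.5455 / (1 + 0.11)^4 = 8.5455 / 1.518070 = 5.63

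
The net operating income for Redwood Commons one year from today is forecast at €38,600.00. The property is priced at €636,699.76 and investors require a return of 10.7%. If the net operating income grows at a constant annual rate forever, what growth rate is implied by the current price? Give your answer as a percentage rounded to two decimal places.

4.64%

P = D₁/(r−g) ⇒ g = r − D₁/P = 0.107 − €38,600.00/€636,699.76 = 0.046375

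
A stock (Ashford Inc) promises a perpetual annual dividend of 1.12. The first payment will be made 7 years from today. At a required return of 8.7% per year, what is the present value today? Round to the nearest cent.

7.80

Value at end of year 6: C / r = 1.12 / 0.087 = 12.8736
Discount to today: PV = 12.8736 / (1 + 0.087)^6 = 12.8736 / 1.649595 = 7.80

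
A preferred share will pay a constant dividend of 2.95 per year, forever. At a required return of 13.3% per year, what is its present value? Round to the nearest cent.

22.18

Level perpetuity: PV = C / r = 2.95 / 0.133 = 22.18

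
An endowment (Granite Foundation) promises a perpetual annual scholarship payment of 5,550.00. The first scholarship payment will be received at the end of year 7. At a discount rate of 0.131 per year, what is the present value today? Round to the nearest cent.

20241.66

Value at end of year 6: C / r = 5,550.00 / 0.131 = 42,366.4122
Discount to today: PV = 42,366.4122 / (1 + 0.131)^6 = 42,366.4122 / 2.093031 = 20,241.66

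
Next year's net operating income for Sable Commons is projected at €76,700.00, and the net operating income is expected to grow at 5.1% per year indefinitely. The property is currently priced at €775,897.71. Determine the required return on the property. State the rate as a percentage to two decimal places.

14.99%

P = D₁/(r − g) ⇒ r = D₁/P + g = €76,700.0000/€775,897.71 + 0.051 = 0.098853 + 0.051 = 0.149853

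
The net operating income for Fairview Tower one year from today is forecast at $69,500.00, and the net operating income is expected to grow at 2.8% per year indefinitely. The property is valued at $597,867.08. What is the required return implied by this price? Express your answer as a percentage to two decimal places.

P = D₁/(r − g) ⇒ r = D₁/P + g = $69,500.0000/$597,867.08 + 0.028 = 0.116247 + 0.028 = 0.144247

14.42%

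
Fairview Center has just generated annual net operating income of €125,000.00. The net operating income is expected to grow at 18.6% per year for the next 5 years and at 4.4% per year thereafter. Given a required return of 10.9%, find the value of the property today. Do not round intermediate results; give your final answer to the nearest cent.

D_1 = 148250.00000
D_2 = 175824.50000
D_3 = 208527.85700
D_4 = 247314.03840
D_5 = 293314.44954
Terminal value at year 5: TV = D_5×(1+g_2)/(r−g_2) = 306220.28532/0.065 = 4711081.31269
P_0 = D_1/(1+r)^1 + D_2/(1+r)^2 + D_3/(1+r)^3 + D_4/(1+r)^4 + D_5/(1+r)^5 + TV/(1+r)^5
    = 133678.99008 + 142960.57911 + 152886.60670 + 163501.81744 + 174854.06266 + 2808425.25252 = 3576307.30852

€3576307.31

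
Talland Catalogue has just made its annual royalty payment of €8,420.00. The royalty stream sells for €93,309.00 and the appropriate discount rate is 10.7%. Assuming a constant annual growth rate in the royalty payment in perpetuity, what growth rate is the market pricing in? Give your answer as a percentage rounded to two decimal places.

1.54%

P = D₀(1+g)/(r−g) ⇒ P(r−g) = D₀(1+g) ⇒ g(P+D₀) = P·r − D₀
g = (P·r − D₀)/(P + D₀) = (€93,309.00×0.107 − €8,420.00) / (€93,309.00 + €8,420.00) = 0.015375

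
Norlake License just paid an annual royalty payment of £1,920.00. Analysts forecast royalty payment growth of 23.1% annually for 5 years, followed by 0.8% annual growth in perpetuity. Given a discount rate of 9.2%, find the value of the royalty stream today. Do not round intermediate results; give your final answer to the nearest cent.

D_1 = 2363.52000
D_2 = 2909.49312
D_3 = 3581.58603
D_4 = 4408.93240
D_5 = 5427.39579
Terminal value at year 5: TV = D_5×(1+g_2)/(r−g_2) = 5470.81496/0.084 = 65128.74947
P_0 = D_1/(1+r)^1 + D_2/(1+r)^2 + D_3/(1+r)^3 + D_4/(1+r)^4 + D_5/(1+r)^5 + TV/(1+r)^5
    = 2164.39560 + 2439.90017 + 2750.47355 + 3100.57961 + 3495.25046 + 41943.00552 = 55893.60491

£55893.60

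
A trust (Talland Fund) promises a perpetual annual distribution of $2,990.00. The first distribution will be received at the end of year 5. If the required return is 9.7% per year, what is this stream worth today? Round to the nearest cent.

$21284.97

Value at end of year 4: C / r = $2,990.00 / 0.097 = $30,824.7423
Discount to today: PV = $30,824.7423 / (1 + 0.097)^4 = $30,824.7423 / 1.448193 = $21,284.97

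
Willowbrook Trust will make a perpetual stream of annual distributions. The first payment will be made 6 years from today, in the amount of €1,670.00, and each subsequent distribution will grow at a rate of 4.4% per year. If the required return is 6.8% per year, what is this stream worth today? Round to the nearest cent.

Value at end of year 5: C₁ / (r − g) = €1,670.00 / (0.068 − 0.044) = €69,583.3333
Discount to today: PV = €69,583.3333 / (1 + 0.068)^5 = €69,583.3333 / 1.389493 = €50,078.23

€50078.23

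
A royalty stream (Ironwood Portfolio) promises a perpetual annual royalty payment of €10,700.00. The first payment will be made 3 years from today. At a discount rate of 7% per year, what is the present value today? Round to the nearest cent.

€133511.35

Value at end of year 2: C / r = €10,700.00 / 0.07 = €152,857.1429
Discount to today: PV = €152,857.1429 / (1 + 0.07)^2 = €152,857.1429 / 1.144900 = €133,511.35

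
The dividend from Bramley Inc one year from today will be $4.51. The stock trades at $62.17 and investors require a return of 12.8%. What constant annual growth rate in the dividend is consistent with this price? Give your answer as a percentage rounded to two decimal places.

P = D₁/(r−g) ⇒ g = r − D₁/P = 0.128 − $4.51/$62.17 = 0.055457

5.55%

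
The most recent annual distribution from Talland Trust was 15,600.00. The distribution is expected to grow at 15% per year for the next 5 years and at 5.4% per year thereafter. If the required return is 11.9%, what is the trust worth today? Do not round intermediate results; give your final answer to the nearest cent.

374722.13

D_1 = 17940.00000
D_2 = 20631.00000
D_3 = 23725.65000
D_4 = 27284.49750
D_5 = 31377.17213
Terminal value at year 5: TV = D_5×(1+g_2)/(r−g_2) = 33071.53942/0.065 = 508792.91415
P_0 = D_1/(1+r)^1 + D_2/(1+r)^2 + D_3/(1+r)^3 + D_4/(1+r)^4 + D_5/(1+r)^5 + TV/(1+r)^5
    = 16032.17158 + 16476.31575 + 16932.76417 + 17401.85773 + 17883.94673 + 289995.07460 = 374722.13055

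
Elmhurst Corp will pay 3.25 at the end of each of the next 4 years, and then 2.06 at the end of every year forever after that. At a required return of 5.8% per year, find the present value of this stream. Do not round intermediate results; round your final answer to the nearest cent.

PV of 4-year annuity: 3.25 × [1 − (1+0.058)^−4] / 0.058 = 11.31336
Perpetuity value at year 4: 2.06 / 0.058 = 35.51724
PV of perpetuity: 35.51724 / (1+0.058)^4 = 28.34631
Total PV = 11.31336 + 28.34631 = 39.65967

39.66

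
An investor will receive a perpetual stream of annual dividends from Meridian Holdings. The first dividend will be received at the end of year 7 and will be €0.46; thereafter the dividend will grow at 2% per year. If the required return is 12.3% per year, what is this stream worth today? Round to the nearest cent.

€2.23

Value at end of year 6: C₁ / (r − g) = €0.46 / (0.123 − 0.02) = €4.4660
Discount to today: PV = €4.4660 / (1 + 0.123)^6 = €4.4660 / 2.005758 = €2.23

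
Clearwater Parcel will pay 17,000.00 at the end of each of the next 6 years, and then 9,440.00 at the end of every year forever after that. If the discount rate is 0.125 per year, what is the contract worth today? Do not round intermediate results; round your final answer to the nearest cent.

PV of 6-year annuity: 17,000.00 × [1 − (1+0.125)^−6] / 0.125 = 68915.25494
Perpetuity value at year 6: 9,440.00 / 0.125 = 75520.00000
PV of perpetuity: 75520.00000 / (1+0.125)^6 = 37251.76432
Total PV = 68915.25494 + 37251.76432 = 106167.01926

106167.02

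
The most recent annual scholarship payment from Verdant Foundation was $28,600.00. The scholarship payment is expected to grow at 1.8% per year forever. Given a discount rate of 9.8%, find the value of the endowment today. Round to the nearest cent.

$363935.00

D₁ = D₀ × (1 + g) = $28,600.00 × 1.018 = $29,114.8000
Growing perpetuity: P = D₁ / (r − g) = $29,114.8000 / (0.098 − 0.018) = $363,935.00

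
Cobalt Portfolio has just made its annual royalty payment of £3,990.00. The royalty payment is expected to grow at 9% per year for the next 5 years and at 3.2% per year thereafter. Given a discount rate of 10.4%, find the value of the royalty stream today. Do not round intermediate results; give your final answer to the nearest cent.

£72858.38

D_1 = 4349.10000
D_2 = 4740.51900
D_3 = 5167.16571
D_4 = 5632.21062
D_5 = 6139.10958
Terminal value at year 5: TV = D_5×(1+g_2)/(r−g_2) = 6335.56109/0.072 = 87993.90398
P_0 = D_1/(1+r)^1 + D_2/(1+r)^2 + D_3/(1+r)^3 + D_4/(1+r)^4 + D_5/(1+r)^5 + TV/(1+r)^5
    = 3939.40217 + 3889.44599 + 3840.12330 + 3791.42609 + 3743.34641 + 53654.63185 = 72858.37580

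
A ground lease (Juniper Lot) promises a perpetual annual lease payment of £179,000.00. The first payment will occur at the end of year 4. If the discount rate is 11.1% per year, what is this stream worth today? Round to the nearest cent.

£1175947.34

Value at end of year 3: C / r = £179,000.00 / 0.111 = £1,612,612.6126
Discount to today: PV = £1,612,612.6126 / (1 + 0.111)^3 = £1,612,612.6126 / 1.371331 = £1,175,947.34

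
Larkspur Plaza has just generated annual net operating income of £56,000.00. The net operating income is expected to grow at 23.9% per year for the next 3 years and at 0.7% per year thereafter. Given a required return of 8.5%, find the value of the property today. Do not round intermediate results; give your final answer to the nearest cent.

£1296946.28

D_1 = 69384.00000
D_2 = 85966.77600
D_3 = 106512.83546
Terminal value at year 3: TV = D_3×(1+g_2)/(r−g_2) = 107258.42531/0.078 = 1375108.01682
P_0 = D_1/(1+r)^1 + D_2/(1+r)^2 + D_3/(1+r)^3 + TV/(1+r)^3
    = 63948.38710 + 73024.93236 + 83389.76147 + 1076583.20259 = 1296946.28352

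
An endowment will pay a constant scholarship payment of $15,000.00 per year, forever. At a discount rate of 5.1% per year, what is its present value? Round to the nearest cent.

$294117.65

Level perpetuity: PV = C / r = $15,000.00 / 0.051 = $294,117.65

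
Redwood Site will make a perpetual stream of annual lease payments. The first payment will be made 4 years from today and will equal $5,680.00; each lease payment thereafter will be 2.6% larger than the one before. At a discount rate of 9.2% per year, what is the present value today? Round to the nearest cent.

Value at end of year 3: C₁ / (r − g) = $5,680.00 / (0.092 − 0.026) = $86,060.6061
Discount to today: PV = $86,060.6061 / (1 + 0.092)^3 = $86,060.6061 / 1.302171 = $66,090.11

$66090.11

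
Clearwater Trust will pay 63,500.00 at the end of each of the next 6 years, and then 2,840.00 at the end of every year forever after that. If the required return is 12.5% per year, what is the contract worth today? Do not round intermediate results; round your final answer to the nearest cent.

268625.84

PV of 6-year annuity: 63,500.00 × [1 − (1+0.125)^−6] / 0.125 = 257418.74639
Perpetuity value at year 6: 2,840.00 / 0.125 = 22720.00000
PV of perpetuity: 22720.00000 / (1+0.125)^6 = 11207.09859
Total PV = 257418.74639 + 11207.09859 = 268625.84498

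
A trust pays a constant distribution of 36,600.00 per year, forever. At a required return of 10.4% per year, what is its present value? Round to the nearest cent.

351923.08

Level perpetuity: PV = C / r = 36,600.00 / 0.104 = 351,923.08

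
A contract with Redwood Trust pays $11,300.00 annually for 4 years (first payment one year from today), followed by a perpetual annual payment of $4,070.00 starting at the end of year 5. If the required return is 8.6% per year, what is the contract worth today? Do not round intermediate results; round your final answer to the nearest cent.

PV of 4-year annuity: $11,300.00 × [1 − (1+0.086)^−4] / 0.086 = 36932.57565
Perpetuity value at year 4: $4,070.00 / 0.086 = 47325.58140
PV of perpetuity: 47325.58140 / (1+0.086)^4 = 34023.31742
Total PV = 36932.57565 + 34023.31742 = 70955.89307

$70955.89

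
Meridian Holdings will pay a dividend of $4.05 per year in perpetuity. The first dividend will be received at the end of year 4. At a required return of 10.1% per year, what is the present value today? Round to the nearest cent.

Value at end of year 3: C / r = $4.05 / 0.101 = $40.0990
Discount to today: PV = $40.0990 / (1 + 0.101)^3 = $40.0990 / 1.334633 = $30.04

$30.04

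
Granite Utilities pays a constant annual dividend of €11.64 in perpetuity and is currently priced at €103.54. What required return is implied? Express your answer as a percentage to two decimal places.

P = C/r ⇒ r = C/P = €11.64/€103.54 = 0.112420

11.24%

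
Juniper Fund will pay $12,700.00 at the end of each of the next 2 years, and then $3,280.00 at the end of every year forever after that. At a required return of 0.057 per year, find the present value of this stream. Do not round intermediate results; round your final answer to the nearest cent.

PV of 2-year annuity: $12,700.00 × [1 − (1+0.057)^−2] / 0.057 = 23382.34360
Perpetuity value at year 2: $3,280.00 / 0.057 = 57543.85965
PV of perpetuity: 57543.85965 / (1+0.057)^2 = 51504.95516
Total PV = 23382.34360 + 51504.95516 = 74887.29876

$74887.30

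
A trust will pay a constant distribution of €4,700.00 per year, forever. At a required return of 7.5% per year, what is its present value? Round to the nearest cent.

Level perpetuity: PV = C / r = €4,700.00 / 0.075 = €62,666.67

€62666.67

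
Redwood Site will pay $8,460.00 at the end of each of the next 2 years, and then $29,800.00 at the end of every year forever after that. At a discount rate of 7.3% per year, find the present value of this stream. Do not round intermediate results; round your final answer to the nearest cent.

PV of 2-year annuity: $8,460.00 × [1 − (1+0.073)^−2] / 0.073 = 15232.46613
Perpetuity value at year 2: $29,800.00 / 0.073 = 408219.17808
PV of perpetuity: 408219.17808 / (1+0.073)^2 = 354563.44631
Total PV = 15232.46613 + 354563.44631 = 369795.91245

$369795.91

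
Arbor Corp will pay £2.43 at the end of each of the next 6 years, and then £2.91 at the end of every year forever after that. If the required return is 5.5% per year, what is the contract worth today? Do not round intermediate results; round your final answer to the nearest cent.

PV of 6-year annuity: £2.43 × [1 − (1+0.055)^−6] / 0.055 = 12.13914
Perpetuity value at year 6: £2.91 / 0.055 = 52.90909
PV of perpetuity: 52.90909 / (1+0.055)^6 = 38.37210
Total PV = 12.13914 + 38.37210 = 50.51124

£50.51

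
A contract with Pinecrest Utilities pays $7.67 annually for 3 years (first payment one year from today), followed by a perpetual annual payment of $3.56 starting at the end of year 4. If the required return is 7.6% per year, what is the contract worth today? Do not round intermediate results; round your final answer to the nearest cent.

PV of 3-year annuity: $7.67 × [1 − (1+0.076)^−3] / 0.076 = 19.90987
Perpetuity value at year 3: $3.56 / 0.076 = 46.84211
PV of perpetuity: 46.84211 / (1+0.076)^3 = 37.60102
Total PV = 19.90987 + 37.60102 = 57.51089

$57.51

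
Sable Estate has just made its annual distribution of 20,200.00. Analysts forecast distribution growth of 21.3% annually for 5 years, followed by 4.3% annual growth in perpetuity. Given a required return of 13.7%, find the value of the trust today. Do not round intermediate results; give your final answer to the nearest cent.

D_1 = 24502.60000
D_2 = 29721.65380
D_3 = 36052.36606
D_4 = 43731.52003
D_5 = 53046.33380
Terminal value at year 5: TV = D_5×(1+g_2)/(r−g_2) = 55327.32615/0.094 = 588588.57606
P_0 = D_1/(1+r)^1 + D_2/(1+r)^2 + D_3/(1+r)^3 + D_4/(1+r)^4 + D_5/(1+r)^5 + TV/(1+r)^5
    = 21550.21988 + 22990.69192 + 24527.44881 + 26166.92648 + 27915.99105 + 309748.70915 = 432899.98728

432899.99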